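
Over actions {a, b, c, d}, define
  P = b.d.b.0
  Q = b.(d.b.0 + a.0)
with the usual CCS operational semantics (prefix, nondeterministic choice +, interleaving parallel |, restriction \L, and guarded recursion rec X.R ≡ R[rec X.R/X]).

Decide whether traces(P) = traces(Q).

traces(P) ≠ traces(Q) — witness ⟨ba⟩

LTS(P): 4 reachable states
  p0 = b.d.b.0 has moves =b=> p1
  p1 = d.b.0 has moves =d=> p2
  p2 = b.0 has moves =b=> p3
  p3 = 0 has moves ·
LTS(Q): 4 reachable states
  q0 = b.(d.b.0 + a.0) has moves =b=> q1
  q1 = d.b.0 + a.0 has moves =a=> q2, =d=> q3
  q2 = 0 has moves ·
  q3 = b.0 has moves =b=> q2
Trace ⟨ba⟩ through Q, begin at {q0}:
  step 1 (b): {q1}
  step 2 (a): {q2}
  — Q admits the full trace.
Trace ⟨ba⟩ through P, begin at {p0}:
  step 1 (b): {p1}
  step 2 (a): ∅  — P cannot continue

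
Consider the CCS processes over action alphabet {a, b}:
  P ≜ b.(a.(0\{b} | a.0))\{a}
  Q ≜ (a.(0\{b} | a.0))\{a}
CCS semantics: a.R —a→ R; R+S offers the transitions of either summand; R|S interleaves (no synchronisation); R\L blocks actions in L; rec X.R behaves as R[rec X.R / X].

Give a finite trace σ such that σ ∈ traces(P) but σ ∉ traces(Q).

b

Reachable graph of P (2 states):
  u0 = b.(a.(0\{b} | a.0))\{a} :: --b--▸ u1
  u1 = (a.(0\{b} | a.0))\{a} :: deadlocked
Reachable graph of Q (1 states):
  v0 = (a.(0\{b} | a.0))\{a} :: deadlocked
Trace ⟨b⟩ through P, begin at {u0}:
  [1] b ⇒ {u1}
  — P admits the full trace.
Trace ⟨b⟩ through Q, begin at {v0}:
  [1] b ⇒ no successor for Q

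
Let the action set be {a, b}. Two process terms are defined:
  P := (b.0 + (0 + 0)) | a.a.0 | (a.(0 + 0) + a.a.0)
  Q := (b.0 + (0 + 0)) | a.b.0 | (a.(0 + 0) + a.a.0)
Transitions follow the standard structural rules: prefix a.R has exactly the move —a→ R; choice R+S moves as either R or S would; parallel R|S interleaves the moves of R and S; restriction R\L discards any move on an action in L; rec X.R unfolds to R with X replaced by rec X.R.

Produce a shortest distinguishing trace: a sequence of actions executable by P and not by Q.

Reachable graph of P (24 states):
  u0 = (b.0 + (0 + 0)) | a.a.0 | (a.(0 + 0) + a.a.0) | ··a··> u1, ··a··> u2, ··a··> u3, ··b··> u4
  u1 = (b.0 + (0 + 0)) | a.0 | (a.(0 + 0) + a.a.0) | ··a··> u5, ··a··> u6, ··a··> u7, ··b··> u8
  u2 = (b.0 + (0 + 0)) | a.a.0 | (0 + 0) | ··a··> u6, ··b··> u9
  u3 = (b.0 + (0 + 0)) | a.a.0 | a.0 | ··a··> u10, ··a··> u7, ··b··> u11
  u4 = 0 | a.a.0 | (a.(0 + 0) + a.a.0) | ··a··> u11, ··a··> u8, ··a··> u9
  u5 = (b.0 + (0 + 0)) | 0 | (a.(0 + 0) + a.a.0) | ··a··> u12, ··a··> u13, ··b··> u14
  u6 = (b.0 + (0 + 0)) | a.0 | (0 + 0) | ··a··> u12, ··b··> u15
  u7 = (b.0 + (0 + 0)) | a.0 | a.0 | ··a··> u13, ··a··> u16, ··b··> u17
  u8 = 0 | a.0 | (a.(0 + 0) + a.a.0) | ··a··> u14, ··a··> u15, ··a··> u17
  u9 = 0 | a.a.0 | (0 + 0) | ··a··> u15
  u10 = (b.0 + (0 + 0)) | a.a.0 | 0 | ··a··> u16, ··b··> u18
  u11 = 0 | a.a.0 | a.0 | ··a··> u17, ··a··> u18
  u12 = (b.0 + (0 + 0)) | 0 | (0 + 0) | ··b··> u19
  u13 = (b.0 + (0 + 0)) | 0 | a.0 | ··a··> u20, ··b··> u21
  u14 = 0 | 0 | (a.(0 + 0) + a.a.0) | ··a··> u19, ··a··> u21
  u15 = 0 | a.0 | (0 + 0) | ··a··> u19
  u16 = (b.0 + (0 + 0)) | a.0 | 0 | ··a··> u20, ··b··> u22
  u17 = 0 | a.0 | a.0 | ··a··> u21, ··a··> u22
  u18 = 0 | a.a.0 | 0 | ··a··> u22
  u19 = 0 | 0 | (0 + 0) | deadlocked
  u20 = (b.0 + (0 + 0)) | 0 | 0 | ··b··> u23
  u21 = 0 | 0 | a.0 | ··a··> u23
  u22 = 0 | a.0 | 0 | ··a··> u23
  u23 = 0 | 0 | 0 | deadlocked
Reachable graph of Q (24 states):
  v0 = (b.0 + (0 + 0)) | a.b.0 | (a.(0 + 0) + a.a.0) | ··a··> v1, ··a··> v2, ··a··> v3, ··b··> v4
  v1 = (b.0 + (0 + 0)) | a.b.0 | (0 + 0) | ··a··> v5, ··b··> v6
  v2 = (b.0 + (0 + 0)) | a.b.0 | a.0 | ··a··> v7, ··a··> v8, ··b··> v9
  v3 = (b.0 + (0 + 0)) | b.0 | (a.(0 + 0) + a.a.0) | ··a··> v5, ··a··> v8, ··b··> v10, ··b··> v11
  v4 = 0 | a.b.0 | (a.(0 + 0) + a.a.0) | ··a··> v11, ··a··> v6, ··a··> v9
  v5 = (b.0 + (0 + 0)) | b.0 | (0 + 0) | ··b··> v12, ··b··> v13
  v6 = 0 | a.b.0 | (0 + 0) | ··a··> v13
  v7 = (b.0 + (0 + 0)) | a.b.0 | 0 | ··a··> v14, ··b··> v15
  v8 = (b.0 + (0 + 0)) | b.0 | a.0 | ··a··> v14, ··b··> v16, ··b··> v17
  v9 = 0 | a.b.0 | a.0 | ··a··> v15, ··a··> v17
  v10 = (b.0 + (0 + 0)) | 0 | (a.(0 + 0) + a.a.0) | ··a··> v12, ··a··> v16, ··b··> v18
  v11 = 0 | b.0 | (a.(0 + 0) + a.a.0) | ··a··> v13, ··a··> v17, ··b··> v18
  v12 = (b.0 + (0 + 0)) | 0 | (0 + 0) | ··b··> v19
  v13 = 0 | b.0 | (0 + 0) | ··b··> v19
  v14 = (b.0 + (0 + 0)) | b.0 | 0 | ··b··> v20, ··b··> v21
  v15 = 0 | a.b.0 | 0 | ··a··> v21
  v16 = (b.0 + (0 + 0)) | 0 | a.0 | ··a··> v20, ··b··> v22
  v17 = 0 | b.0 | a.0 | ··a··> v21, ··b··> v22
  v18 = 0 | 0 | (a.(0 + 0) + a.a.0) | ··a··> v19, ··a··> v22
  v19 = 0 | 0 | (0 + 0) | deadlocked
  v20 = (b.0 + (0 + 0)) | 0 | 0 | ··b··> v23
  v21 = 0 | b.0 | 0 | ··b··> v23
  v22 = 0 | 0 | a.0 | ··a··> v23
  v23 = 0 | 0 | 0 | deadlocked
Run σ = ⟨aaaa⟩ on P: start {u0}
  [1] a ⇒ {u1, u2, u3}
  [2] a ⇒ {u10, u5, u6, u7}
  [3] a ⇒ {u12, u13, u16}
  [4] a ⇒ {u20}
  ✓ P
Run σ = ⟨aaaa⟩ on Q: start {v0}
  [1] a ⇒ {v1, v2, v3}
  [2] a ⇒ {v5, v7, v8}
  [3] a ⇒ {v14}
  [4] a ⇒ ∅ (Q stuck)

aaaa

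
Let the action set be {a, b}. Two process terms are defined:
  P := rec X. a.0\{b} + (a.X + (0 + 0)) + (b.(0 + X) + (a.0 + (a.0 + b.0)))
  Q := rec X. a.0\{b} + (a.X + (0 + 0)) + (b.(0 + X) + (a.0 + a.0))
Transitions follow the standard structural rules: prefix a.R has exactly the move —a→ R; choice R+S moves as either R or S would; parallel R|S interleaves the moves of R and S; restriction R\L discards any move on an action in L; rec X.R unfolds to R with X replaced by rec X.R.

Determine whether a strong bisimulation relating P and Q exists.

P ≁ Q

Reachable graph of P (4 states):
  p0 = rec X. a.0\{b} + (a.X + (0 + 0)) + (b.(0 + X) + (a.0 + (a.0 + b.0))) | ··a··> p0, ··a··> p1, ··a··> p2, ··b··> p1, ··b··> p3
  p1 = 0 | ·
  p2 = 0\{b} | ·
  p3 = 0 + (rec X. a.0\{b} + (a.X + (0 + 0)) + (b.(0 + X) + (a.0 + (a.0 + b.0)))) | ··a··> p0, ··a··> p1, ··a··> p2, ··b··> p1, ··b··> p3
Reachable graph of Q (4 states):
  q0 = rec X. a.0\{b} + (a.X + (0 + 0)) + (b.(0 + X) + (a.0 + a.0)) | ··a··> q0, ··a··> q1, ··a··> q2, ··b··> q3
  q1 = 0 | ·
  q2 = 0\{b} | ·
  q3 = 0 + (rec X. a.0\{b} + (a.X + (0 + 0)) + (b.(0 + X) + (a.0 + a.0))) | ··a··> q0, ··a··> q1, ··a··> q2, ··b··> q3
Partition-refinement fixed point:
  B0 = {p0, p3}
  B1 = {p1, p2, q1, q2}
  B2 = {q0, q3}
p0 ∈ B0, q0 ∈ B2 → different blocks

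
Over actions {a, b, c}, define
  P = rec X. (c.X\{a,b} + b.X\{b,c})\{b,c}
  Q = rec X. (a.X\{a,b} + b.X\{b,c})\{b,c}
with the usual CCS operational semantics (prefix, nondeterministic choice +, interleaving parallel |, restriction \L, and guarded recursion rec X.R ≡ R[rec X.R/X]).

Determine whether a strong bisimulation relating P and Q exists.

P's transition system — 1 states:
  s0 = rec X. (c.X\{a,b} + b.X\{b,c})\{b,c} → deadlocked
Q's transition system — 2 states:
  t0 = rec X. (a.X\{a,b} + b.X\{b,c})\{b,c} → —a→ t1
  t1 = (rec X. (a.X\{a,b} + b.X\{b,c})\{b,c})\{a,b}\{b,c} → deadlocked
Partition-refinement fixed point:
  B0 = {s0, t1}
  B1 = {t0}
s0 ∈ B0, t0 ∈ B1 → different blocks

P ≁ Q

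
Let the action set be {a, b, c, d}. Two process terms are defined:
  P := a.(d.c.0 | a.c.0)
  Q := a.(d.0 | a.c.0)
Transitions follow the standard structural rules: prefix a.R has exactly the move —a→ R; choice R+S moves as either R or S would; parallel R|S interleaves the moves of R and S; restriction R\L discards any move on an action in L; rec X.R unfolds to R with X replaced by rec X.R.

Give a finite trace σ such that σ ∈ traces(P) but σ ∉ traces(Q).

Reachable graph of P (10 states):
  m0 = a.(d.c.0 | a.c.0) :: —a→ m1
  m1 = d.c.0 | a.c.0 :: —a→ m2, —d→ m3
  m2 = d.c.0 | c.0 :: —c→ m4, —d→ m5
  m3 = c.0 | a.c.0 :: —a→ m5, —c→ m6
  m4 = d.c.0 | 0 :: —d→ m7
  m5 = c.0 | c.0 :: —c→ m7, —c→ m8
  m6 = 0 | a.c.0 :: —a→ m8
  m7 = c.0 | 0 :: —c→ m9
  m8 = 0 | c.0 :: —c→ m9
  m9 = 0 | 0 :: ∅
Reachable graph of Q (7 states):
  n0 = a.(d.0 | a.c.0) :: —a→ n1
  n1 = d.0 | a.c.0 :: —a→ n2, —d→ n3
  n2 = d.0 | c.0 :: —c→ n4, —d→ n5
  n3 = 0 | a.c.0 :: —a→ n5
  n4 = d.0 | 0 :: —d→ n6
  n5 = 0 | c.0 :: —c→ n6
  n6 = 0 | 0 :: ∅
Run σ = ⟨adc⟩ on P: start {m0}
  [1] a ⇒ {m1}
  [2] d ⇒ {m3}
  [3] c ⇒ {m6}
  — P admits the full trace.
Run σ = ⟨adc⟩ on Q: start {n0}
  [1] a ⇒ {n1}
  [2] d ⇒ {n3}
  [3] c ⇒ ∅  — Q cannot continue

adc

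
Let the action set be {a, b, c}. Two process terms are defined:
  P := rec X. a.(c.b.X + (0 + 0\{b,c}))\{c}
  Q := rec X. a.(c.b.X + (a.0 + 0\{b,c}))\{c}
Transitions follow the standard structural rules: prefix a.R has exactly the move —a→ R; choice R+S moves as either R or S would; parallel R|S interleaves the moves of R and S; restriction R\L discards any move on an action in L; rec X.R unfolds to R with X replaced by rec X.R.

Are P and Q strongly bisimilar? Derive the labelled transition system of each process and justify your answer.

Reachable graph of P (2 states):
  m0 = rec X. a.(c.b.X + (0 + 0\{b,c}))\{c} :: -a-> m1
  m1 = (c.b.(rec X. a.(c.b.X + (0 + 0\{b,c}))\{c}) + (0 + 0\{b,c}))\{c} :: deadlocked
Reachable graph of Q (3 states):
  n0 = rec X. a.(c.b.X + (a.0 + 0\{b,c}))\{c} :: -a-> n1
  n1 = (c.b.(rec X. a.(c.b.X + (a.0 + 0\{b,c}))\{c}) + (a.0 + 0\{b,c}))\{c} :: -a-> n2
  n2 = 0\{c} :: deadlocked
Coarsest stable partition (strong bisimilarity classes):
  B0 = {m0, n1}
  B1 = {m1, n2}
  B2 = {n0}
m0 ∈ B0, n0 ∈ B2 → different blocks

P ≁ Q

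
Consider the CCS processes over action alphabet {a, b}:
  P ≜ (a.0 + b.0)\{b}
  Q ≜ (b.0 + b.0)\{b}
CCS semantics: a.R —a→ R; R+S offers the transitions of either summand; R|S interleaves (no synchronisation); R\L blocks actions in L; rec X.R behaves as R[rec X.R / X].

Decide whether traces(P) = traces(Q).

Reachable graph of P (2 states):
  p0 = (a.0 + b.0)\{b} ⊢ —a→ p1
  p1 = 0\{b} ⊢ ∅
Reachable graph of Q (1 states):
  q0 = (b.0 + b.0)\{b} ⊢ ∅
Trace ⟨a⟩ through P, begin at {p0}:
  step 1 (a): {p1}
  — P admits the full trace.
Trace ⟨a⟩ through Q, begin at {q0}:
  step 1 (a): ∅ (Q stuck)

trace-distinct — witness ⟨a⟩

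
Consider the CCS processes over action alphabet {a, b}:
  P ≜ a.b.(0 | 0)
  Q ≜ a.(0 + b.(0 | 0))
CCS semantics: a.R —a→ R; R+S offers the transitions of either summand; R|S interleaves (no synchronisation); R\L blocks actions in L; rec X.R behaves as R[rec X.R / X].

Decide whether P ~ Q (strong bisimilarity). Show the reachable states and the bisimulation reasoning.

YES

Reachable graph of P (3 states):
  p0 = a.b.(0 | 0) | =a=> p1
  p1 = b.(0 | 0) | =b=> p2
  p2 = 0 | 0 | deadlocked
Reachable graph of Q (3 states):
  q0 = a.(0 + b.(0 | 0)) | =a=> q1
  q1 = 0 + b.(0 | 0) | =b=> q2
  q2 = 0 | 0 | deadlocked
Partition-refinement fixed point:
  B0 = {p0, q0}
  B1 = {p1, q1}
  B2 = {p2, q2}
p0 ∈ B0, q0 ∈ B0 → same block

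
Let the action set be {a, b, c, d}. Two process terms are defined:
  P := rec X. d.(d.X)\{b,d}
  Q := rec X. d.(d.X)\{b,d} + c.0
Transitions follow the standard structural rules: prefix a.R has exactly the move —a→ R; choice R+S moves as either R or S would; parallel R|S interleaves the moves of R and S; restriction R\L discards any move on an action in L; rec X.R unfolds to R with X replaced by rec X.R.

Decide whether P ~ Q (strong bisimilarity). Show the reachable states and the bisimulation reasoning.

NO

P's transition system — 2 states:
  u0 = rec X. d.(d.X)\{b,d} → ··d··> u1
  u1 = (d.(rec X. d.(d.X)\{b,d}))\{b,d} → (no moves)
Q's transition system — 3 states:
  v0 = rec X. d.(d.X)\{b,d} + c.0 → ··c··> v1, ··d··> v2
  v1 = 0 → (no moves)
  v2 = (d.(rec X. d.(d.X)\{b,d} + c.0))\{b,d} → (no moves)
Partition-refinement fixed point:
  B0 = {u0}
  B1 = {u1, v1, v2}
  B2 = {v0}
u0 ∈ B0, v0 ∈ B2 → different blocks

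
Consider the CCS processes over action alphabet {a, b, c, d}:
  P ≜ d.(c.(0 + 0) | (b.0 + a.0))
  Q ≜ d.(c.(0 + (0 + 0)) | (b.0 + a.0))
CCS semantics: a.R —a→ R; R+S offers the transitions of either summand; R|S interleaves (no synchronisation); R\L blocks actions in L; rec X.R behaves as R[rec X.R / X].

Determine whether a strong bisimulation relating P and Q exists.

P ~ Q

LTS(P): 5 reachable states
  p0 = d.(c.(0 + 0) | (b.0 + a.0)) has moves =d=> p1
  p1 = c.(0 + 0) | (b.0 + a.0) has moves =a=> p2, =b=> p2, =c=> p3
  p2 = c.(0 + 0) | 0 has moves =c=> p4
  p3 = (0 + 0) | (b.0 + a.0) has moves =a=> p4, =b=> p4
  p4 = (0 + 0) | 0 has moves ∅
LTS(Q): 5 reachable states
  q0 = d.(c.(0 + (0 + 0)) | (b.0 + a.0)) has moves =d=> q1
  q1 = c.(0 + (0 + 0)) | (b.0 + a.0) has moves =a=> q2, =b=> q2, =c=> q3
  q2 = c.(0 + (0 + 0)) | 0 has moves =c=> q4
  q3 = (0 + (0 + 0)) | (b.0 + a.0) has moves =a=> q4, =b=> q4
  q4 = (0 + (0 + 0)) | 0 has moves ∅
Bisimilarity quotient blocks:
  B0 = {p0, q0}
  B1 = {p1, q1}
  B2 = {p3, q3}
  B3 = {p4, q4}
  B4 = {p2, q2}
p0 ∈ B0, q0 ∈ B0 → same block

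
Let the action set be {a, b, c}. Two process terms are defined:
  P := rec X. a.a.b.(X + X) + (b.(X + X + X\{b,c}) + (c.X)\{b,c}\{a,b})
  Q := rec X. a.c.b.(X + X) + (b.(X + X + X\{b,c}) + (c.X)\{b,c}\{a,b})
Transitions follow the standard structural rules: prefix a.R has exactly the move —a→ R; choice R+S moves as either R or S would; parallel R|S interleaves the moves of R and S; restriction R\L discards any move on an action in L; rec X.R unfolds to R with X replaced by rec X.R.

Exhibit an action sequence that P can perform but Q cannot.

LTS(P): 7 reachable states
  s0 = rec X. a.a.b.(X + X) + (b.(X + X + X\{b,c}) + (c.X)\{b,c}\{a,b}) ⊢ ··a··> s1, ··b··> s2
  s1 = a.b.((rec X. a.a.b.(X + X) + (b.(X + X + X\{b,c}) + (c.X)\{b,c}\{a,b})) + (rec X. a.a.b.(X + X) + (b.(X + X + X\{b,c}) + (c.X)\{b,c}\{a,b}))) ⊢ ··a··> s3
  s2 = (rec X. a.a.b.(X + X) + (b.(X + X + X\{b,c}) + (c.X)\{b,c}\{a,b})) + (rec X. a.a.b.(X + X) + (b.(X + X + X\{b,c}) + (c.X)\{b,c}\{a,b})) + (rec X. a.a.b.(X + X) + (b.(X + X + X\{b,c}) + (c.X)\{b,c}\{a,b}))\{b,c} ⊢ ··a··> s1, ··a··> s4, ··b··> s2
  s3 = b.((rec X. a.a.b.(X + X) + (b.(X + X + X\{b,c}) + (c.X)\{b,c}\{a,b})) + (rec X. a.a.b.(X + X) + (b.(X + X + X\{b,c}) + (c.X)\{b,c}\{a,b}))) ⊢ ··b··> s5
  s4 = (a.b.((rec X. a.a.b.(X + X) + (b.(X + X + X\{b,c}) + (c.X)\{b,c}\{a,b})) + (rec X. a.a.b.(X + X) + (b.(X + X + X\{b,c}) + (c.X)\{b,c}\{a,b}))))\{b,c} ⊢ ··a··> s6
  s5 = (rec X. a.a.b.(X + X) + (b.(X + X + X\{b,c}) + (c.X)\{b,c}\{a,b})) + (rec X. a.a.b.(X + X) + (b.(X + X + X\{b,c}) + (c.X)\{b,c}\{a,b})) ⊢ ··a··> s1, ··b··> s2
  s6 = (b.((rec X. a.a.b.(X + X) + (b.(X + X + X\{b,c}) + (c.X)\{b,c}\{a,b})) + (rec X. a.a.b.(X + X) + (b.(X + X + X\{b,c}) + (c.X)\{b,c}\{a,b}))))\{b,c} ⊢ deadlocked
LTS(Q): 6 reachable states
  t0 = rec X. a.c.b.(X + X) + (b.(X + X + X\{b,c}) + (c.X)\{b,c}\{a,b}) ⊢ ··a··> t1, ··b··> t2
  t1 = c.b.((rec X. a.c.b.(X + X) + (b.(X + X + X\{b,c}) + (c.X)\{b,c}\{a,b})) + (rec X. a.c.b.(X + X) + (b.(X + X + X\{b,c}) + (c.X)\{b,c}\{a,b}))) ⊢ ··c··> t3
  t2 = (rec X. a.c.b.(X + X) + (b.(X + X + X\{b,c}) + (c.X)\{b,c}\{a,b})) + (rec X. a.c.b.(X + X) + (b.(X + X + X\{b,c}) + (c.X)\{b,c}\{a,b})) + (rec X. a.c.b.(X + X) + (b.(X + X + X\{b,c}) + (c.X)\{b,c}\{a,b}))\{b,c} ⊢ ··a··> t1, ··a··> t4, ··b··> t2
  t3 = b.((rec X. a.c.b.(X + X) + (b.(X + X + X\{b,c}) + (c.X)\{b,c}\{a,b})) + (rec X. a.c.b.(X + X) + (b.(X + X + X\{b,c}) + (c.X)\{b,c}\{a,b}))) ⊢ ··b··> t5
  t4 = (c.b.((rec X. a.c.b.(X + X) + (b.(X + X + X\{b,c}) + (c.X)\{b,c}\{a,b})) + (rec X. a.c.b.(X + X) + (b.(X + X + X\{b,c}) + (c.X)\{b,c}\{a,b}))))\{b,c} ⊢ deadlocked
  t5 = (rec X. a.c.b.(X + X) + (b.(X + X + X\{b,c}) + (c.X)\{b,c}\{a,b})) + (rec X. a.c.b.(X + X) + (b.(X + X + X\{b,c}) + (c.X)\{b,c}\{a,b})) ⊢ ··a··> t1, ··b··> t2
Trace ⟨aa⟩ through P, begin at {s0}:
  [1] a ⇒ {s1}
  [2] a ⇒ {s3}
  ✓ P
Trace ⟨aa⟩ through Q, begin at {t0}:
  [1] a ⇒ {t1}
  [2] a ⇒ ∅ (Q stuck)

aa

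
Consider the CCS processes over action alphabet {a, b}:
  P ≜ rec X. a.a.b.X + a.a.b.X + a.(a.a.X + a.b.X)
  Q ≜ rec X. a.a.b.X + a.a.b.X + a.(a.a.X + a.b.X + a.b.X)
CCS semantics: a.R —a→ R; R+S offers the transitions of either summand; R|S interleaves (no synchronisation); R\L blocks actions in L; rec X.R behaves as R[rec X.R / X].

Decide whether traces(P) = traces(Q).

P's transition system — 5 states:
  s0 = rec X. a.a.b.X + a.a.b.X + a.(a.a.X + a.b.X) has moves ··a··> s1, ··a··> s2
  s1 = a.a.(rec X. a.a.b.X + a.a.b.X + a.(a.a.X + a.b.X)) + a.b.(rec X. a.a.b.X + a.a.b.X + a.(a.a.X + a.b.X)) has moves ··a··> s3, ··a··> s4
  s2 = a.b.(rec X. a.a.b.X + a.a.b.X + a.(a.a.X + a.b.X)) has moves ··a··> s4
  s3 = a.(rec X. a.a.b.X + a.a.b.X + a.(a.a.X + a.b.X)) has moves ··a··> s0
  s4 = b.(rec X. a.a.b.X + a.a.b.X + a.(a.a.X + a.b.X)) has moves ··b··> s0
Q's transition system — 5 states:
  t0 = rec X. a.a.b.X + a.a.b.X + a.(a.a.X + a.b.X + a.b.X) has moves ··a··> t1, ··a··> t2
  t1 = a.a.(rec X. a.a.b.X + a.a.b.X + a.(a.a.X + a.b.X + a.b.X)) + a.b.(rec X. a.a.b.X + a.a.b.X + a.(a.a.X + a.b.X + a.b.X)) + a.b.(rec X. a.a.b.X + a.a.b.X + a.(a.a.X + a.b.X + a.b.X)) has moves ··a··> t3, ··a··> t4
  t2 = a.b.(rec X. a.a.b.X + a.a.b.X + a.(a.a.X + a.b.X + a.b.X)) has moves ··a··> t4
  t3 = a.(rec X. a.a.b.X + a.a.b.X + a.(a.a.X + a.b.X + a.b.X)) has moves ··a··> t0
  t4 = b.(rec X. a.a.b.X + a.a.b.X + a.(a.a.X + a.b.X + a.b.X)) has moves ··b··> t0
Partition-refinement fixed point:
  B0 = {s0, t0}
  B1 = {s1, t1}
  B2 = {s3, t3}
  B3 = {s4, t4}
  B4 = {s2, t2}
s0 ∈ B0, t0 ∈ B0 → same block
Bisimilar ⇒ trace-equivalent.

YES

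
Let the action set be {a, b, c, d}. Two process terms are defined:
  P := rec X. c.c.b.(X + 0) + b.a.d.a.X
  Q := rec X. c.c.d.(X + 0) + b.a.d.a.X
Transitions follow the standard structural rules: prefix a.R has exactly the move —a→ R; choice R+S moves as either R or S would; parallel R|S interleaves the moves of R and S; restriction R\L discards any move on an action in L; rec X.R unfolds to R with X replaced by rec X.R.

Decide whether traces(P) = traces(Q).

Reachable graph of P (7 states):
  p0 = rec X. c.c.b.(X + 0) + b.a.d.a.X → --b--▸ p1, --c--▸ p2
  p1 = a.d.a.(rec X. c.c.b.(X + 0) + b.a.d.a.X) → --a--▸ p3
  p2 = c.b.((rec X. c.c.b.(X + 0) + b.a.d.a.X) + 0) → --c--▸ p4
  p3 = d.a.(rec X. c.c.b.(X + 0) + b.a.d.a.X) → --d--▸ p5
  p4 = b.((rec X. c.c.b.(X + 0) + b.a.d.a.X) + 0) → --b--▸ p6
  p5 = a.(rec X. c.c.b.(X + 0) + b.a.d.a.X) → --a--▸ p0
  p6 = (rec X. c.c.b.(X + 0) + b.a.d.a.X) + 0 → --b--▸ p1, --c--▸ p2
Reachable graph of Q (7 states):
  q0 = rec X. c.c.d.(X + 0) + b.a.d.a.X → --b--▸ q1, --c--▸ q2
  q1 = a.d.a.(rec X. c.c.d.(X + 0) + b.a.d.a.X) → --a--▸ q3
  q2 = c.d.((rec X. c.c.d.(X + 0) + b.a.d.a.X) + 0) → --c--▸ q4
  q3 = d.a.(rec X. c.c.d.(X + 0) + b.a.d.a.X) → --d--▸ q5
  q4 = d.((rec X. c.c.d.(X + 0) + b.a.d.a.X) + 0) → --d--▸ q6
  q5 = a.(rec X. c.c.d.(X + 0) + b.a.d.a.X) → --a--▸ q0
  q6 = (rec X. c.c.d.(X + 0) + b.a.d.a.X) + 0 → --b--▸ q1, --c--▸ q2
Run σ = ⟨ccb⟩ on P: start {p0}
  after c @ step 1: {p2}
  after c @ step 2: {p4}
  after b @ step 3: {p6}
  P completes σ.
Run σ = ⟨ccb⟩ on Q: start {q0}
  after c @ step 1: {q2}
  after c @ step 2: {q4}
  after b @ step 3: ∅ (Q stuck)

traces(P) ≠ traces(Q) — witness ⟨ccb⟩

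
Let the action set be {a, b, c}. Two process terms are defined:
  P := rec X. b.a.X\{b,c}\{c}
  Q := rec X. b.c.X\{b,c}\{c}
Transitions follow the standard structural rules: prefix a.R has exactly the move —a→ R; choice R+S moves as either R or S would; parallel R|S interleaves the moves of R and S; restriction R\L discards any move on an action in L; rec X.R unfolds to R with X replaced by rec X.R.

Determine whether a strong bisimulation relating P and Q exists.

P's transition system — 3 states:
  p0 = rec X. b.a.X\{b,c}\{c} ⊢ —b→ p1
  p1 = a.(rec X. b.a.X\{b,c}\{c})\{b,c}\{c} ⊢ —a→ p2
  p2 = (rec X. b.a.X\{b,c}\{c})\{b,c}\{c} ⊢ ∅
Q's transition system — 3 states:
  q0 = rec X. b.c.X\{b,c}\{c} ⊢ —b→ q1
  q1 = c.(rec X. b.c.X\{b,c}\{c})\{b,c}\{c} ⊢ —c→ q2
  q2 = (rec X. b.c.X\{b,c}\{c})\{b,c}\{c} ⊢ ∅
Bisimilarity quotient blocks:
  B0 = {p0}
  B1 = {p1}
  B2 = {p2, q2}
  B3 = {q0}
  B4 = {q1}
p0 ∈ B0, q0 ∈ B3 → different blocks

NO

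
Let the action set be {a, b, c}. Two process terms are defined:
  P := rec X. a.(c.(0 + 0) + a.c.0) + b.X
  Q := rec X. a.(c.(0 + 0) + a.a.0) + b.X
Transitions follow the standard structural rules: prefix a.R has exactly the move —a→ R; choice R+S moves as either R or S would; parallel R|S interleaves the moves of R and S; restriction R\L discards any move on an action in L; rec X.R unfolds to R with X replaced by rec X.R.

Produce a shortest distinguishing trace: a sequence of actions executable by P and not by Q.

aac

LTS(P): 5 reachable states
  u0 = rec X. a.(c.(0 + 0) + a.c.0) + b.X has moves —a→ u1, —b→ u0
  u1 = c.(0 + 0) + a.c.0 has moves —a→ u2, —c→ u3
  u2 = c.0 has moves —c→ u4
  u3 = 0 + 0 has moves ·
  u4 = 0 has moves ·
LTS(Q): 5 reachable states
  v0 = rec X. a.(c.(0 + 0) + a.a.0) + b.X has moves —a→ v1, —b→ v0
  v1 = c.(0 + 0) + a.a.0 has moves —a→ v2, —c→ v3
  v2 = a.0 has moves —a→ v4
  v3 = 0 + 0 has moves ·
  v4 = 0 has moves ·
Trace ⟨aac⟩ through P, begin at {u0}:
  step 1 (a): {u1}
  step 2 (a): {u2}
  step 3 (c): {u4}
  P completes σ.
Trace ⟨aac⟩ through Q, begin at {v0}:
  step 1 (a): {v1}
  step 2 (a): {v2}
  step 3 (c): ∅ (Q stuck)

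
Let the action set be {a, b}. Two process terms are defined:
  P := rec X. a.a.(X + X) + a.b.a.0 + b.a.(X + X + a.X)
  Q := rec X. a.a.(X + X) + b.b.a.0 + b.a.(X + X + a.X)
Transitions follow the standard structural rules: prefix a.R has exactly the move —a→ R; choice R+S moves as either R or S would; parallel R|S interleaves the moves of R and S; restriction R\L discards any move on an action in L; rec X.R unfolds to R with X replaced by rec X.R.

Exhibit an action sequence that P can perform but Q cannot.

ab

P's transition system — 8 states:
  u0 = rec X. a.a.(X + X) + a.b.a.0 + b.a.(X + X + a.X) → =a=> u1, =a=> u2, =b=> u3
  u1 = a.((rec X. a.a.(X + X) + a.b.a.0 + b.a.(X + X + a.X)) + (rec X. a.a.(X + X) + a.b.a.0 + b.a.(X + X + a.X))) → =a=> u4
  u2 = b.a.0 → =b=> u5
  u3 = a.((rec X. a.a.(X + X) + a.b.a.0 + b.a.(X + X + a.X)) + (rec X. a.a.(X + X) + a.b.a.0 + b.a.(X + X + a.X)) + a.(rec X. a.a.(X + X) + a.b.a.0 + b.a.(X + X + a.X))) → =a=> u6
  u4 = (rec X. a.a.(X + X) + a.b.a.0 + b.a.(X + X + a.X)) + (rec X. a.a.(X + X) + a.b.a.0 + b.a.(X + X + a.X)) → =a=> u1, =a=> u2, =b=> u3
  u5 = a.0 → =a=> u7
  u6 = (rec X. a.a.(X + X) + a.b.a.0 + b.a.(X + X + a.X)) + (rec X. a.a.(X + X) + a.b.a.0 + b.a.(X + X + a.X)) + a.(rec X. a.a.(X + X) + a.b.a.0 + b.a.(X + X + a.X)) → =a=> u0, =a=> u1, =a=> u2, =b=> u3
  u7 = 0 → ·
Q's transition system — 8 states:
  v0 = rec X. a.a.(X + X) + b.b.a.0 + b.a.(X + X + a.X) → =a=> v1, =b=> v2, =b=> v3
  v1 = a.((rec X. a.a.(X + X) + b.b.a.0 + b.a.(X + X + a.X)) + (rec X. a.a.(X + X) + b.b.a.0 + b.a.(X + X + a.X))) → =a=> v4
  v2 = a.((rec X. a.a.(X + X) + b.b.a.0 + b.a.(X + X + a.X)) + (rec X. a.a.(X + X) + b.b.a.0 + b.a.(X + X + a.X)) + a.(rec X. a.a.(X + X) + b.b.a.0 + b.a.(X + X + a.X))) → =a=> v5
  v3 = b.a.0 → =b=> v6
  v4 = (rec X. a.a.(X + X) + b.b.a.0 + b.a.(X + X + a.X)) + (rec X. a.a.(X + X) + b.b.a.0 + b.a.(X + X + a.X)) → =a=> v1, =b=> v2, =b=> v3
  v5 = (rec X. a.a.(X + X) + b.b.a.0 + b.a.(X + X + a.X)) + (rec X. a.a.(X + X) + b.b.a.0 + b.a.(X + X + a.X)) + a.(rec X. a.a.(X + X) + b.b.a.0 + b.a.(X + X + a.X)) → =a=> v0, =a=> v1, =b=> v2, =b=> v3
  v6 = a.0 → =a=> v7
  v7 = 0 → ·
Executing ab from P (initial set {u0}):
  step 1 (a): {u1, u2}
  step 2 (b): {u5}
  P completes σ.
Executing ab from Q (initial set {v0}):
  step 1 (a): {v1}
  step 2 (b): ∅  — Q cannot continue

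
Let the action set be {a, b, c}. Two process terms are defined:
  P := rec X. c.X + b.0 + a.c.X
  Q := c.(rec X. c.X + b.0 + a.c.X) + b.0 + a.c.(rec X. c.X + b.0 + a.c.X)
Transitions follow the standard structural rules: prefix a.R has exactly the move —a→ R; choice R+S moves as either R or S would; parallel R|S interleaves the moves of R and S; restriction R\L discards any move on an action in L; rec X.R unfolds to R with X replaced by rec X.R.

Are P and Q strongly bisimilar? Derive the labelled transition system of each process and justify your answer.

bisimilar

LTS(P): 3 reachable states
  p0 = rec X. c.X + b.0 + a.c.X ⊢ —a→ p1, —b→ p2, —c→ p0
  p1 = c.(rec X. c.X + b.0 + a.c.X) ⊢ —c→ p0
  p2 = 0 ⊢ ·
LTS(Q): 4 reachable states
  q0 = c.(rec X. c.X + b.0 + a.c.X) + b.0 + a.c.(rec X. c.X + b.0 + a.c.X) ⊢ —a→ q1, —b→ q2, —c→ q3
  q1 = c.(rec X. c.X + b.0 + a.c.X) ⊢ —c→ q3
  q2 = 0 ⊢ ·
  q3 = rec X. c.X + b.0 + a.c.X ⊢ —a→ q1, —b→ q2, —c→ q3
Partition-refinement fixed point:
  B0 = {p0, q0, q3}
  B1 = {p2, q2}
  B2 = {p1, q1}
p0 ∈ B0, q0 ∈ B0 → same block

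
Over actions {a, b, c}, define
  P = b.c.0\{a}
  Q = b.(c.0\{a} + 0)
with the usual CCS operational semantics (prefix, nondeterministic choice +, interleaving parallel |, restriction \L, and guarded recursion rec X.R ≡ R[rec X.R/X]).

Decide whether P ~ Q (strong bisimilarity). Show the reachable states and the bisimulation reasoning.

YES

Reachable graph of P (3 states):
  m0 = b.c.0\{a} ⊢ -b-> m1
  m1 = c.0\{a} ⊢ -c-> m2
  m2 = 0\{a} ⊢ ∅
Reachable graph of Q (3 states):
  n0 = b.(c.0\{a} + 0) ⊢ -b-> n1
  n1 = c.0\{a} + 0 ⊢ -c-> n2
  n2 = 0\{a} ⊢ ∅
Bisimilarity quotient blocks:
  B0 = {m0, n0}
  B1 = {m1, n1}
  B2 = {m2, n2}
m0 ∈ B0, n0 ∈ B0 → same block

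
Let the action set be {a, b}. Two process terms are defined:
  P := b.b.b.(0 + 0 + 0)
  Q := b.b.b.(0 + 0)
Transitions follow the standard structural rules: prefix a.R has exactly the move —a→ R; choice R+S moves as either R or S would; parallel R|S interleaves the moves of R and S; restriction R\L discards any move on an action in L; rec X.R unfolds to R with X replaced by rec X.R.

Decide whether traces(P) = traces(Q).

Reachable graph of P (4 states):
  m0 = b.b.b.(0 + 0 + 0) ⊢ ··b··> m1
  m1 = b.b.(0 + 0 + 0) ⊢ ··b··> m2
  m2 = b.(0 + 0 + 0) ⊢ ··b··> m3
  m3 = 0 + 0 + 0 ⊢ deadlocked
Reachable graph of Q (4 states):
  n0 = b.b.b.(0 + 0) ⊢ ··b··> n1
  n1 = b.b.(0 + 0) ⊢ ··b··> n2
  n2 = b.(0 + 0) ⊢ ··b··> n3
  n3 = 0 + 0 ⊢ deadlocked
Coarsest stable partition (strong bisimilarity classes):
  B0 = {m0, n0}
  B1 = {m1, n1}
  B2 = {m2, n2}
  B3 = {m3, n3}
m0 ∈ B0, n0 ∈ B0 → same block
Bisimilar ⇒ trace-equivalent.

YES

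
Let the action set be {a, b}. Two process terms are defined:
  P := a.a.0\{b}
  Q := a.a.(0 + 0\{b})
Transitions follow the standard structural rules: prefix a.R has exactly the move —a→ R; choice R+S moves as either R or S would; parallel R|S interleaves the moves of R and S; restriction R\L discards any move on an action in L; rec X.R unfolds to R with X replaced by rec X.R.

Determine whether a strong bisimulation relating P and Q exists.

YES

LTS(P): 3 reachable states
  u0 = a.a.0\{b} has moves —a→ u1
  u1 = a.0\{b} has moves —a→ u2
  u2 = 0\{b} has moves stopped
LTS(Q): 3 reachable states
  v0 = a.a.(0 + 0\{b}) has moves —a→ v1
  v1 = a.(0 + 0\{b}) has moves —a→ v2
  v2 = 0 + 0\{b} has moves stopped
Bisimilarity quotient blocks:
  B0 = {u0, v0}
  B1 = {u1, v1}
  B2 = {u2, v2}
u0 ∈ B0, v0 ∈ B0 → same block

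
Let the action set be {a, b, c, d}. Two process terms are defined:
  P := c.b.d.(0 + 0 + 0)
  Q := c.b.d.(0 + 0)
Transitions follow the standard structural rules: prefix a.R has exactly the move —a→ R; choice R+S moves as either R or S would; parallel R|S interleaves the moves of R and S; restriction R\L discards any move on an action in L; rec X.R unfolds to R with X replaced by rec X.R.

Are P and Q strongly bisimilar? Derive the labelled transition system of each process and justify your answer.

Reachable graph of P (4 states):
  u0 = c.b.d.(0 + 0 + 0) | =c=> u1
  u1 = b.d.(0 + 0 + 0) | =b=> u2
  u2 = d.(0 + 0 + 0) | =d=> u3
  u3 = 0 + 0 + 0 | ∅
Reachable graph of Q (4 states):
  v0 = c.b.d.(0 + 0) | =c=> v1
  v1 = b.d.(0 + 0) | =b=> v2
  v2 = d.(0 + 0) | =d=> v3
  v3 = 0 + 0 | ∅
Bisimilarity quotient blocks:
  B0 = {u0, v0}
  B1 = {u1, v1}
  B2 = {u2, v2}
  B3 = {u3, v3}
u0 ∈ B0, v0 ∈ B0 → same block

bisimilar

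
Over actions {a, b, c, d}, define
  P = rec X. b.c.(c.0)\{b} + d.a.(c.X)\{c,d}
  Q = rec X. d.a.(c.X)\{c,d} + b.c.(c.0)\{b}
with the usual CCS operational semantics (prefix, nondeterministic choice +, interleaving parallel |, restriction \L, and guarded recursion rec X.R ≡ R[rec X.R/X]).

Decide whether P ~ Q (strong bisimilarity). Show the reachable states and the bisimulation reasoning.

bisimilar

LTS(P): 6 reachable states
  p0 = rec X. b.c.(c.0)\{b} + d.a.(c.X)\{c,d} | =b=> p1, =d=> p2
  p1 = c.(c.0)\{b} | =c=> p3
  p2 = a.(c.(rec X. b.c.(c.0)\{b} + d.a.(c.X)\{c,d}))\{c,d} | =a=> p4
  p3 = (c.0)\{b} | =c=> p5
  p4 = (c.(rec X. b.c.(c.0)\{b} + d.a.(c.X)\{c,d}))\{c,d} | (no moves)
  p5 = 0\{b} | (no moves)
LTS(Q): 6 reachable states
  q0 = rec X. d.a.(c.X)\{c,d} + b.c.(c.0)\{b} | =b=> q1, =d=> q2
  q1 = c.(c.0)\{b} | =c=> q3
  q2 = a.(c.(rec X. d.a.(c.X)\{c,d} + b.c.(c.0)\{b}))\{c,d} | =a=> q4
  q3 = (c.0)\{b} | =c=> q5
  q4 = (c.(rec X. d.a.(c.X)\{c,d} + b.c.(c.0)\{b}))\{c,d} | (no moves)
  q5 = 0\{b} | (no moves)
Partition-refinement fixed point:
  B0 = {p0, q0}
  B1 = {p1, q1}
  B2 = {p3, q3}
  B3 = {p4, p5, q4, q5}
  B4 = {p2, q2}
p0 ∈ B0, q0 ∈ B0 → same block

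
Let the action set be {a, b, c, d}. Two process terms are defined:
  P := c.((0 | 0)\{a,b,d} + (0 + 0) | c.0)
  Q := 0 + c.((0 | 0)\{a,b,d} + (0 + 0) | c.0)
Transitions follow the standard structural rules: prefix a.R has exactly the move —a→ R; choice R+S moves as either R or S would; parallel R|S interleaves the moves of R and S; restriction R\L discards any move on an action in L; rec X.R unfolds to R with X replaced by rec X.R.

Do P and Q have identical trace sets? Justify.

YES

LTS(P): 3 reachable states
  m0 = c.((0 | 0)\{a,b,d} + (0 + 0) | c.0) has moves =c=> m1
  m1 = (0 | 0)\{a,b,d} + (0 + 0) | c.0 has moves =c=> m2
  m2 = (0 + 0) | 0 has moves (no moves)
LTS(Q): 3 reachable states
  n0 = 0 + c.((0 | 0)\{a,b,d} + (0 + 0) | c.0) has moves =c=> n1
  n1 = (0 | 0)\{a,b,d} + (0 + 0) | c.0 has moves =c=> n2
  n2 = (0 + 0) | 0 has moves (no moves)
Partition-refinement fixed point:
  B0 = {m0, n0}
  B1 = {m1, n1}
  B2 = {m2, n2}
m0 ∈ B0, n0 ∈ B0 → same block
Bisimilar ⇒ trace-equivalent.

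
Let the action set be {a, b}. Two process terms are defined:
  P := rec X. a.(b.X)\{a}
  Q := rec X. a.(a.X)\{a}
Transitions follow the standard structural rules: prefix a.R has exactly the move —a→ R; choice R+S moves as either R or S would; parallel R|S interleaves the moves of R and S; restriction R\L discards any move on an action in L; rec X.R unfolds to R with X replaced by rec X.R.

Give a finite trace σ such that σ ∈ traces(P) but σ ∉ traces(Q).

ab

P's transition system — 3 states:
  u0 = rec X. a.(b.X)\{a} | —a→ u1
  u1 = (b.(rec X. a.(b.X)\{a}))\{a} | —b→ u2
  u2 = (rec X. a.(b.X)\{a})\{a} | (no moves)
Q's transition system — 2 states:
  v0 = rec X. a.(a.X)\{a} | —a→ v1
  v1 = (a.(rec X. a.(a.X)\{a}))\{a} | (no moves)
Run σ = ⟨ab⟩ on P: start {u0}
  after a @ step 1: {u1}
  after b @ step 2: {u2}
  P completes σ.
Run σ = ⟨ab⟩ on Q: start {v0}
  after a @ step 1: {v1}
  after b @ step 2: ∅ (Q stuck)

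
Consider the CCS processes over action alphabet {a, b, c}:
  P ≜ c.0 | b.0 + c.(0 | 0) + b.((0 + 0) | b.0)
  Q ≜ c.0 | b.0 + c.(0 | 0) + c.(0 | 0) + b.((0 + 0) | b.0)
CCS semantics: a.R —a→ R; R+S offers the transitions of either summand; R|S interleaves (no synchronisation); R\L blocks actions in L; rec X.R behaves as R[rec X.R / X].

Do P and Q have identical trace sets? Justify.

trace-equivalent

P's transition system — 6 states:
  s0 = c.0 | b.0 + c.(0 | 0) + b.((0 + 0) | b.0) :: -b-> s1, -b-> s2, -c-> s3, -c-> s4
  s1 = (0 + 0) | b.0 :: -b-> s5
  s2 = c.0 | 0 :: -c-> s3
  s3 = 0 | 0 :: (no moves)
  s4 = 0 | b.0 :: -b-> s3
  s5 = (0 + 0) | 0 :: (no moves)
Q's transition system — 6 states:
  t0 = c.0 | b.0 + c.(0 | 0) + c.(0 | 0) + b.((0 + 0) | b.0) :: -b-> t1, -b-> t2, -c-> t3, -c-> t4
  t1 = (0 + 0) | b.0 :: -b-> t5
  t2 = c.0 | 0 :: -c-> t3
  t3 = 0 | 0 :: (no moves)
  t4 = 0 | b.0 :: -b-> t3
  t5 = (0 + 0) | 0 :: (no moves)
Partition-refinement fixed point:
  B0 = {s0, t0}
  B1 = {s3, s5, t3, t5}
  B2 = {s1, s4, t1, t4}
  B3 = {s2, t2}
s0 ∈ B0, t0 ∈ B0 → same block
Bisimilar ⇒ trace-equivalent.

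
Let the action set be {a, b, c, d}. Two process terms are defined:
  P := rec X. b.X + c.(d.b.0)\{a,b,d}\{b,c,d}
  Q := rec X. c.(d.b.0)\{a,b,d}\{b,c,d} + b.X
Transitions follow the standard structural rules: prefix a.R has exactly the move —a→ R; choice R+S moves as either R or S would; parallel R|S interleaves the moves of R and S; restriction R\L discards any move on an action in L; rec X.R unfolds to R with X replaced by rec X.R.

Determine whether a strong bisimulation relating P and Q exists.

P's transition system — 2 states:
  u0 = rec X. b.X + c.(d.b.0)\{a,b,d}\{b,c,d} → -b-> u0, -c-> u1
  u1 = (d.b.0)\{a,b,d}\{b,c,d} → ∅
Q's transition system — 2 states:
  v0 = rec X. c.(d.b.0)\{a,b,d}\{b,c,d} + b.X → -b-> v0, -c-> v1
  v1 = (d.b.0)\{a,b,d}\{b,c,d} → ∅
Bisimilarity quotient blocks:
  B0 = {u0, v0}
  B1 = {u1, v1}
u0 ∈ B0, v0 ∈ B0 → same block

bisimilar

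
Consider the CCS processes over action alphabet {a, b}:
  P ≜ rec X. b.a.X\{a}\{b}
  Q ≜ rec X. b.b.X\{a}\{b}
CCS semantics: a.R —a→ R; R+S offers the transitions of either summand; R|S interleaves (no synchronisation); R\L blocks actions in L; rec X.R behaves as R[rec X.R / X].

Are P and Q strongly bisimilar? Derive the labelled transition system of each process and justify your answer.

not bisimilar

P's transition system — 3 states:
  m0 = rec X. b.a.X\{a}\{b} | -b-> m1
  m1 = a.(rec X. b.a.X\{a}\{b})\{a}\{b} | -a-> m2
  m2 = (rec X. b.a.X\{a}\{b})\{a}\{b} | ·
Q's transition system — 3 states:
  n0 = rec X. b.b.X\{a}\{b} | -b-> n1
  n1 = b.(rec X. b.b.X\{a}\{b})\{a}\{b} | -b-> n2
  n2 = (rec X. b.b.X\{a}\{b})\{a}\{b} | ·
Partition-refinement fixed point:
  B0 = {m0}
  B1 = {m1}
  B2 = {m2, n2}
  B3 = {n0}
  B4 = {n1}
m0 ∈ B0, n0 ∈ B3 → different blocks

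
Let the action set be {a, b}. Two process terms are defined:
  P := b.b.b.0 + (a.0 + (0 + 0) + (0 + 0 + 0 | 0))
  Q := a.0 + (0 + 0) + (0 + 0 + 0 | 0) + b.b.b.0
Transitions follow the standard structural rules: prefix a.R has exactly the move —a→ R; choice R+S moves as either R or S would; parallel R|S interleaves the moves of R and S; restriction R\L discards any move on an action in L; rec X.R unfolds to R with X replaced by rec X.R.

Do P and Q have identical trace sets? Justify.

P's transition system — 4 states:
  p0 = b.b.b.0 + (a.0 + (0 + 0) + (0 + 0 + 0 | 0)) → —a→ p1, —b→ p2
  p1 = 0 → (no moves)
  p2 = b.b.0 → —b→ p3
  p3 = b.0 → —b→ p1
Q's transition system — 4 states:
  q0 = a.0 + (0 + 0) + (0 + 0 + 0 | 0) + b.b.b.0 → —a→ q1, —b→ q2
  q1 = 0 → (no moves)
  q2 = b.b.0 → —b→ q3
  q3 = b.0 → —b→ q1
Partition-refinement fixed point:
  B0 = {p0, q0}
  B1 = {p2, q2}
  B2 = {p3, q3}
  B3 = {p1, q1}
p0 ∈ B0, q0 ∈ B0 → same block
Bisimilar ⇒ trace-equivalent.

trace-equivalent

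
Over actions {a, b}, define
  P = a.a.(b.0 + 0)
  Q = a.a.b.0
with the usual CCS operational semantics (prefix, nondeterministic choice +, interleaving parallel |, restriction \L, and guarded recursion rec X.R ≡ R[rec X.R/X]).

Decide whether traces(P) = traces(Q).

LTS(P): 4 reachable states
  m0 = a.a.(b.0 + 0) → -a-> m1
  m1 = a.(b.0 + 0) → -a-> m2
  m2 = b.0 + 0 → -b-> m3
  m3 = 0 → ·
LTS(Q): 4 reachable states
  n0 = a.a.b.0 → -a-> n1
  n1 = a.b.0 → -a-> n2
  n2 = b.0 → -b-> n3
  n3 = 0 → ·
Bisimilarity quotient blocks:
  B0 = {m0, n0}
  B1 = {m1, n1}
  B2 = {m2, n2}
  B3 = {m3, n3}
m0 ∈ B0, n0 ∈ B0 → same block
Bisimilar ⇒ trace-equivalent.

traces(P) = traces(Q)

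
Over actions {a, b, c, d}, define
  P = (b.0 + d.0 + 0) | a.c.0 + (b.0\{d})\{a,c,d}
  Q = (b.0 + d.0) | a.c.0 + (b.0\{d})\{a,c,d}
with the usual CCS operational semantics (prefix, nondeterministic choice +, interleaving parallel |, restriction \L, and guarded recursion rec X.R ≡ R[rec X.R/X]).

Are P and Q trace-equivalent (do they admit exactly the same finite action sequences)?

trace-equivalent

Reachable graph of P (7 states):
  p0 = (b.0 + d.0 + 0) | a.c.0 + (b.0\{d})\{a,c,d} → =a=> p1, =b=> p2, =b=> p3, =d=> p2
  p1 = (b.0 + d.0 + 0) | c.0 → =b=> p4, =c=> p5, =d=> p4
  p2 = 0 | a.c.0 → =a=> p4
  p3 = 0\{d}\{a,c,d} → deadlocked
  p4 = 0 | c.0 → =c=> p6
  p5 = (b.0 + d.0 + 0) | 0 → =b=> p6, =d=> p6
  p6 = 0 | 0 → deadlocked
Reachable graph of Q (7 states):
  q0 = (b.0 + d.0) | a.c.0 + (b.0\{d})\{a,c,d} → =a=> q1, =b=> q2, =b=> q3, =d=> q2
  q1 = (b.0 + d.0) | c.0 → =b=> q4, =c=> q5, =d=> q4
  q2 = 0 | a.c.0 → =a=> q4
  q3 = 0\{d}\{a,c,d} → deadlocked
  q4 = 0 | c.0 → =c=> q6
  q5 = (b.0 + d.0) | 0 → =b=> q6, =d=> q6
  q6 = 0 | 0 → deadlocked
Coarsest stable partition (strong bisimilarity classes):
  B0 = {p0, q0}
  B1 = {p1, q1}
  B2 = {p4, q4}
  B3 = {p3, p6, q3, q6}
  B4 = {p5, q5}
  B5 = {p2, q2}
p0 ∈ B0, q0 ∈ B0 → same block
Bisimilar ⇒ trace-equivalent.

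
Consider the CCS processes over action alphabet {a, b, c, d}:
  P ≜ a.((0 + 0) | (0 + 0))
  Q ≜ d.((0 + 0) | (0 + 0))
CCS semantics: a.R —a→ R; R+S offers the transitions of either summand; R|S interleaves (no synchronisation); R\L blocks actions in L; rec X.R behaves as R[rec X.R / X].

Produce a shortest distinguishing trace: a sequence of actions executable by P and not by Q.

LTS(P): 2 reachable states
  u0 = a.((0 + 0) | (0 + 0)) ⊢ --a--▸ u1
  u1 = (0 + 0) | (0 + 0) ⊢ (no moves)
LTS(Q): 2 reachable states
  v0 = d.((0 + 0) | (0 + 0)) ⊢ --d--▸ v1
  v1 = (0 + 0) | (0 + 0) ⊢ (no moves)
Executing a from P (initial set {u0}):
  step 1 (a): {u1}
  — P admits the full trace.
Executing a from Q (initial set {v0}):
  step 1 (a): ∅  — Q cannot continue

a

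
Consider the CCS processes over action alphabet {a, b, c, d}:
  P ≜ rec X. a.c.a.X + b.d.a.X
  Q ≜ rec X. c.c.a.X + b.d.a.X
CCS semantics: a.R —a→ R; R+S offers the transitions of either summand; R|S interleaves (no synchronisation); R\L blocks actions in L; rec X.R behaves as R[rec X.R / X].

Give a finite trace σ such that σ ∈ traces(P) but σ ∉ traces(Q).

a

LTS(P): 4 reachable states
  s0 = rec X. a.c.a.X + b.d.a.X | --a--▸ s1, --b--▸ s2
  s1 = c.a.(rec X. a.c.a.X + b.d.a.X) | --c--▸ s3
  s2 = d.a.(rec X. a.c.a.X + b.d.a.X) | --d--▸ s3
  s3 = a.(rec X. a.c.a.X + b.d.a.X) | --a--▸ s0
LTS(Q): 4 reachable states
  t0 = rec X. c.c.a.X + b.d.a.X | --b--▸ t1, --c--▸ t2
  t1 = d.a.(rec X. c.c.a.X + b.d.a.X) | --d--▸ t3
  t2 = c.a.(rec X. c.c.a.X + b.d.a.X) | --c--▸ t3
  t3 = a.(rec X. c.c.a.X + b.d.a.X) | --a--▸ t0
Run σ = ⟨a⟩ on P: start {s0}
  [1] a ⇒ {s1}
  — P admits the full trace.
Run σ = ⟨a⟩ on Q: start {t0}
  [1] a ⇒ no successor for Q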